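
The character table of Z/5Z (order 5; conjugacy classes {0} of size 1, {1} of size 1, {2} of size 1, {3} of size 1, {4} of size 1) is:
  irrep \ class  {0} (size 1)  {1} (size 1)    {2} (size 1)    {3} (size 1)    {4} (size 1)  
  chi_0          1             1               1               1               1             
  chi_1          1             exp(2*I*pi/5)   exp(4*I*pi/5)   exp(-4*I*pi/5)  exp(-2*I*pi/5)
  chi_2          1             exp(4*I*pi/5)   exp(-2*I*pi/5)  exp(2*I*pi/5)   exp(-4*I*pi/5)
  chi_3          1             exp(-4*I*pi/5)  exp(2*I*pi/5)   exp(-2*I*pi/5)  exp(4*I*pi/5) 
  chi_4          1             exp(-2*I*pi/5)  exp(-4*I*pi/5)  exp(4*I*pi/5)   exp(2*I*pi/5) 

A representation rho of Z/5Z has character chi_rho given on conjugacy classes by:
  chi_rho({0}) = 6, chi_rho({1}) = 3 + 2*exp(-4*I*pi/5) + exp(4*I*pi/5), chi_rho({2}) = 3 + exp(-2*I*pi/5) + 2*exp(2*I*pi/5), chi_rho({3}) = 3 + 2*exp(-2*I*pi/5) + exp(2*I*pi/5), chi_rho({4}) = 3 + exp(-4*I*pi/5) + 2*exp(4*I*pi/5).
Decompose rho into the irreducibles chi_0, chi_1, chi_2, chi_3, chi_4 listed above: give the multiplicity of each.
Multiplicities: chi_0: 3, chi_1: 0, chi_2: 1, chi_3: 2, chi_4: 0.

Explanation: Use <chi_rho, chi> = (1/|G|) sum_C |C| * chi_rho(C) * conj(chi(C)) with |G| = 5 for each irreducible chi in the table:
  <chi_rho, chi_0> = (1/5)[1*(6)*conj(1) + 1*(3 + 2*exp(-4*I*pi/5) + exp(4*I*pi/5))*conj(1) + 1*(3 + exp(-2*I*pi/5) + 2*exp(2*I*pi/5))*conj(1) + 1*(3 + 2*exp(-2*I*pi/5) + exp(2*I*pi/5))*conj(1) + 1*(3 + exp(-4*I*pi/5) + 2*exp(4*I*pi/5))*conj(1)]
      = (1/5)[(6) + (3 + 2*exp(-4*I*pi/5) + exp(4*I*pi/5)) + (3 + exp(-2*I*pi/5) + 2*exp(2*I*pi/5)) + (3 + 2*exp(-2*I*pi/5) + exp(2*I*pi/5)) + (3 + exp(-4*I*pi/5) + 2*exp(4*I*pi/5))] = 15/5 = 3
  <chi_rho, chi_1> = (1/5)[1*(6)*conj(1) + 1*(3 + 2*exp(-4*I*pi/5) + exp(4*I*pi/5))*conj(exp(2*I*pi/5)) + 1*(3 + exp(-2*I*pi/5) + 2*exp(2*I*pi/5))*conj(exp(4*I*pi/5)) + 1*(3 + 2*exp(-2*I*pi/5) + exp(2*I*pi/5))*conj(exp(-4*I*pi/5)) + 1*(3 + exp(-4*I*pi/5) + 2*exp(4*I*pi/5))*conj(exp(-2*I*pi/5))]
      = (1/5)[(6) + (3*exp(-2*I*pi/5) + exp(2*I*pi/5) + 2*exp(4*I*pi/5)) + (2*exp(-2*I*pi/5) + 3*exp(-4*I*pi/5) + exp(4*I*pi/5)) + (exp(-4*I*pi/5) + 3*exp(4*I*pi/5) + 2*exp(2*I*pi/5)) + (2*exp(-4*I*pi/5) + exp(-2*I*pi/5) + 3*exp(2*I*pi/5))] = 0/5 = 0
  <chi_rho, chi_2> = (1/5)[1*(6)*conj(1) + 1*(3 + 2*exp(-4*I*pi/5) + exp(4*I*pi/5))*conj(exp(4*I*pi/5)) + 1*(3 + exp(-2*I*pi/5) + 2*exp(2*I*pi/5))*conj(exp(-2*I*pi/5)) + 1*(3 + 2*exp(-2*I*pi/5) + exp(2*I*pi/5))*conj(exp(2*I*pi/5)) + 1*(3 + exp(-4*I*pi/5) + 2*exp(4*I*pi/5))*conj(exp(-4*I*pi/5))]
      = (1/5)[(6) + (1 + 3*exp(-4*I*pi/5) + 2*exp(2*I*pi/5)) + (1 + 2*exp(4*I*pi/5) + 3*exp(2*I*pi/5)) + (1 + 3*exp(-2*I*pi/5) + 2*exp(-4*I*pi/5)) + (1 + 2*exp(-2*I*pi/5) + 3*exp(4*I*pi/5))] = 5/5 = 1
  <chi_rho, chi_3> = (1/5)[1*(6)*conj(1) + 1*(3 + 2*exp(-4*I*pi/5) + exp(4*I*pi/5))*conj(exp(-4*I*pi/5)) + 1*(3 + exp(-2*I*pi/5) + 2*exp(2*I*pi/5))*conj(exp(2*I*pi/5)) + 1*(3 + 2*exp(-2*I*pi/5) + exp(2*I*pi/5))*conj(exp(-2*I*pi/5)) + 1*(3 + exp(-4*I*pi/5) + 2*exp(4*I*pi/5))*conj(exp(4*I*pi/5))]
      = (1/5)[(6) + (2 + exp(-2*I*pi/5) + 3*exp(4*I*pi/5)) + (2 + 3*exp(-2*I*pi/5) + exp(-4*I*pi/5)) + (2 + exp(4*I*pi/5) + 3*exp(2*I*pi/5)) + (2 + 3*exp(-4*I*pi/5) + exp(2*I*pi/5))] = 10/5 = 2
  <chi_rho, chi_4> = (1/5)[1*(6)*conj(1) + 1*(3 + 2*exp(-4*I*pi/5) + exp(4*I*pi/5))*conj(exp(-2*I*pi/5)) + 1*(3 + exp(-2*I*pi/5) + 2*exp(2*I*pi/5))*conj(exp(-4*I*pi/5)) + 1*(3 + 2*exp(-2*I*pi/5) + exp(2*I*pi/5))*conj(exp(4*I*pi/5)) + 1*(3 + exp(-4*I*pi/5) + 2*exp(4*I*pi/5))*conj(exp(2*I*pi/5))]
      = (1/5)[(6) + (2*exp(-2*I*pi/5) + exp(-4*I*pi/5) + 3*exp(2*I*pi/5)) + (2*exp(-4*I*pi/5) + exp(2*I*pi/5) + 3*exp(4*I*pi/5)) + (3*exp(-4*I*pi/5) + exp(-2*I*pi/5) + 2*exp(4*I*pi/5)) + (3*exp(-2*I*pi/5) + exp(4*I*pi/5) + 2*exp(2*I*pi/5))] = 0/5 = 0
(Exp terms are combined using exp(i*s)*conj(exp(i*t)) = exp(i*(s-t)), and sums of them are collapsed using the identity that for every m > 1 the m distinct m-th roots of unity sum to 0, e.g. 1 + exp(2*I*pi/3) + exp(-2*I*pi/3) = 0.)
Dimension check: dim(rho) = sum (mult * dim) = 3*1 + 0*1 + 1*1 + 2*1 + 0*1 = 6 = chi_rho(e) = 6.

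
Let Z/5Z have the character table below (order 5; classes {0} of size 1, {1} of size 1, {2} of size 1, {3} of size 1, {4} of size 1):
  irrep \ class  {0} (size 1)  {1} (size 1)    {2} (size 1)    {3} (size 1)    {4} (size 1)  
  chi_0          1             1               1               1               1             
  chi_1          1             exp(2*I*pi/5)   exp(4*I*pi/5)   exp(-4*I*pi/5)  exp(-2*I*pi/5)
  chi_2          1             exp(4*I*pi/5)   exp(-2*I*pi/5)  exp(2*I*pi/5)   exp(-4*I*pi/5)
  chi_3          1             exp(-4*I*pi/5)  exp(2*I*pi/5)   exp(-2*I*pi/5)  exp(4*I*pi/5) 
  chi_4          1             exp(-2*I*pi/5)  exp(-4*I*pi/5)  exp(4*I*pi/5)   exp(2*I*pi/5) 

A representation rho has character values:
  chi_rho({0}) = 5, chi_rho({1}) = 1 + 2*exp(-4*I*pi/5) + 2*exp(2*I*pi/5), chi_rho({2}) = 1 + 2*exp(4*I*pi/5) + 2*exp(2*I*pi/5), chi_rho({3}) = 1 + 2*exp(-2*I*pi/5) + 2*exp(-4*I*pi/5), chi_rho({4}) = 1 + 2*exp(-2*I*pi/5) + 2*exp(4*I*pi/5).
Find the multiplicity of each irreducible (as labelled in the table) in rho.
Multiplicities: chi_0: 1, chi_1: 2, chi_2: 0, chi_3: 2, chi_4: 0.

Justification: Use <chi_rho, chi> = (1/|G|) sum_C |C| * chi_rho(C) * conj(chi(C)) with |G| = 5 for each irreducible chi in the table:
  <chi_rho, chi_0> = (1/5)[1*(5)*conj(1) + 1*(1 + 2*exp(-4*I*pi/5) + 2*exp(2*I*pi/5))*conj(1) + 1*(1 + 2*exp(4*I*pi/5) + 2*exp(2*I*pi/5))*conj(1) + 1*(1 + 2*exp(-2*I*pi/5) + 2*exp(-4*I*pi/5))*conj(1) + 1*(1 + 2*exp(-2*I*pi/5) + 2*exp(4*I*pi/5))*conj(1)]
      = (1/5)[(5) + (1 + 2*exp(-4*I*pi/5) + 2*exp(2*I*pi/5)) + (1 + 2*exp(4*I*pi/5) + 2*exp(2*I*pi/5)) + (1 + 2*exp(-2*I*pi/5) + 2*exp(-4*I*pi/5)) + (1 + 2*exp(-2*I*pi/5) + 2*exp(4*I*pi/5))] = 5/5 = 1
  <chi_rho, chi_1> = (1/5)[1*(5)*conj(1) + 1*(1 + 2*exp(-4*I*pi/5) + 2*exp(2*I*pi/5))*conj(exp(2*I*pi/5)) + 1*(1 + 2*exp(4*I*pi/5) + 2*exp(2*I*pi/5))*conj(exp(4*I*pi/5)) + 1*(1 + 2*exp(-2*I*pi/5) + 2*exp(-4*I*pi/5))*conj(exp(-4*I*pi/5)) + 1*(1 + 2*exp(-2*I*pi/5) + 2*exp(4*I*pi/5))*conj(exp(-2*I*pi/5))]
      = (1/5)[(5) + (2 + exp(-2*I*pi/5) + 2*exp(4*I*pi/5)) + (2 + 2*exp(-2*I*pi/5) + exp(-4*I*pi/5)) + (2 + exp(4*I*pi/5) + 2*exp(2*I*pi/5)) + (2 + 2*exp(-4*I*pi/5) + exp(2*I*pi/5))] = 10/5 = 2
  <chi_rho, chi_2> = (1/5)[1*(5)*conj(1) + 1*(1 + 2*exp(-4*I*pi/5) + 2*exp(2*I*pi/5))*conj(exp(4*I*pi/5)) + 1*(1 + 2*exp(4*I*pi/5) + 2*exp(2*I*pi/5))*conj(exp(-2*I*pi/5)) + 1*(1 + 2*exp(-2*I*pi/5) + 2*exp(-4*I*pi/5))*conj(exp(2*I*pi/5)) + 1*(1 + 2*exp(-2*I*pi/5) + 2*exp(4*I*pi/5))*conj(exp(-4*I*pi/5))]
      = (1/5)[(5) + (2*exp(-2*I*pi/5) + exp(-4*I*pi/5) + 2*exp(2*I*pi/5)) + (2*exp(-4*I*pi/5) + exp(2*I*pi/5) + 2*exp(4*I*pi/5)) + (2*exp(-4*I*pi/5) + exp(-2*I*pi/5) + 2*exp(4*I*pi/5)) + (2*exp(-2*I*pi/5) + exp(4*I*pi/5) + 2*exp(2*I*pi/5))] = 0/5 = 0
  <chi_rho, chi_3> = (1/5)[1*(5)*conj(1) + 1*(1 + 2*exp(-4*I*pi/5) + 2*exp(2*I*pi/5))*conj(exp(-4*I*pi/5)) + 1*(1 + 2*exp(4*I*pi/5) + 2*exp(2*I*pi/5))*conj(exp(2*I*pi/5)) + 1*(1 + 2*exp(-2*I*pi/5) + 2*exp(-4*I*pi/5))*conj(exp(-2*I*pi/5)) + 1*(1 + 2*exp(-2*I*pi/5) + 2*exp(4*I*pi/5))*conj(exp(4*I*pi/5))]
      = (1/5)[(5) + (2 + 2*exp(-4*I*pi/5) + exp(4*I*pi/5)) + (2 + exp(-2*I*pi/5) + 2*exp(2*I*pi/5)) + (2 + 2*exp(-2*I*pi/5) + exp(2*I*pi/5)) + (2 + exp(-4*I*pi/5) + 2*exp(4*I*pi/5))] = 10/5 = 2
  <chi_rho, chi_4> = (1/5)[1*(5)*conj(1) + 1*(1 + 2*exp(-4*I*pi/5) + 2*exp(2*I*pi/5))*conj(exp(-2*I*pi/5)) + 1*(1 + 2*exp(4*I*pi/5) + 2*exp(2*I*pi/5))*conj(exp(-4*I*pi/5)) + 1*(1 + 2*exp(-2*I*pi/5) + 2*exp(-4*I*pi/5))*conj(exp(4*I*pi/5)) + 1*(1 + 2*exp(-2*I*pi/5) + 2*exp(4*I*pi/5))*conj(exp(2*I*pi/5))]
      = (1/5)[(5) + (2*exp(-2*I*pi/5) + exp(2*I*pi/5) + 2*exp(4*I*pi/5)) + (2*exp(-2*I*pi/5) + 2*exp(-4*I*pi/5) + exp(4*I*pi/5)) + (exp(-4*I*pi/5) + 2*exp(4*I*pi/5) + 2*exp(2*I*pi/5)) + (2*exp(-4*I*pi/5) + exp(-2*I*pi/5) + 2*exp(2*I*pi/5))] = 0/5 = 0
(Exp terms are combined using exp(i*s)*conj(exp(i*t)) = exp(i*(s-t)), and sums of them are collapsed using the identity that for every m > 1 the m distinct m-th roots of unity sum to 0, e.g. 1 + exp(2*I*pi/3) + exp(-2*I*pi/3) = 0.)
Dimension check: dim(rho) = sum (mult * dim) = 1*1 + 2*1 + 0*1 + 2*1 + 0*1 = 5 = chi_rho(e) = 5.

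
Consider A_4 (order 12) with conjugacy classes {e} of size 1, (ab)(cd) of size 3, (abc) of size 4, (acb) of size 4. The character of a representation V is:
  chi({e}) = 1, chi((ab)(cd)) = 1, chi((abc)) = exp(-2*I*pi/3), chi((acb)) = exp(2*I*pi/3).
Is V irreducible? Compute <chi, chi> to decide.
Irreducible: <chi, chi> = 1.

Solution. <chi, chi> = (1/|G|) sum_C |C| * |chi(C)|^2 = (1/12)[1*|1|^2 + 3*|1|^2 + 4*|exp(-2*I*pi/3)|^2 + 4*|exp(2*I*pi/3)|^2]
  = (1/12)[(1) + (3) + (4) + (4)] = 12/12 = 1.
(Exp terms are combined using exp(i*s)*conj(exp(i*t)) = exp(i*(s-t)), and sums of them are collapsed using the identity that for every m > 1 the m distinct m-th roots of unity sum to 0, e.g. 1 + exp(2*I*pi/3) + exp(-2*I*pi/3) = 0.)
A character is irreducible iff <chi, chi> = 1, so this representation is irreducible.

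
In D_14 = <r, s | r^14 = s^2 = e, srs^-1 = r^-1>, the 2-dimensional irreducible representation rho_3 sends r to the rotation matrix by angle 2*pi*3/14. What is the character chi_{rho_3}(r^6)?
chi_{rho_3}(r^6) = 2*cos(2*pi*3*6/14) = -2*cos(3*pi/7)

Details: rho_3(r^6) is rotation by angle 2*pi*3*6/14, whose trace is 2*cos(2*pi*3*6/14) = -2*cos(3*pi/7).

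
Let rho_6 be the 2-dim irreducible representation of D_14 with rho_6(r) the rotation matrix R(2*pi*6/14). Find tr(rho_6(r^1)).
chi_{rho_6}(r^1) = 2*cos(2*pi*6*1/14) = -2*cos(pi/7)

Working: rho_6(r^1) is rotation by angle 2*pi*6*1/14, whose trace is 2*cos(2*pi*6*1/14) = -2*cos(pi/7).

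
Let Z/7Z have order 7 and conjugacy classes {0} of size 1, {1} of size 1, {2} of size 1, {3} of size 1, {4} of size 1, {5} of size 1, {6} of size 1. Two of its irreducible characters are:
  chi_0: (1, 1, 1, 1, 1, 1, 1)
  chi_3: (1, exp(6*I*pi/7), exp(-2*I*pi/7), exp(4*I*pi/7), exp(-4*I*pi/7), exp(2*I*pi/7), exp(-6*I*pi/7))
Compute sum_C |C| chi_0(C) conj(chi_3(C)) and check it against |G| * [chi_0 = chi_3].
Sum = 0; so <chi_0, chi_3> = 0 (distinct irreducibles are orthogonal).

Proof sketch: Compute term by term over conjugacy classes (|C| * chi_0(C) * conj(chi_3(C))):
  1*(1)*conj(1) + 1*(1)*conj(exp(6*I*pi/7)) + 1*(1)*conj(exp(-2*I*pi/7)) + 1*(1)*conj(exp(4*I*pi/7)) + 1*(1)*conj(exp(-4*I*pi/7)) + 1*(1)*conj(exp(2*I*pi/7)) + 1*(1)*conj(exp(-6*I*pi/7))
  = (1) + (exp(-6*I*pi/7)) + (exp(2*I*pi/7)) + (exp(-4*I*pi/7)) + (exp(4*I*pi/7)) + (exp(-2*I*pi/7)) + (exp(6*I*pi/7))
  = 0.
(Exp terms are combined using exp(i*s)*conj(exp(i*t)) = exp(i*(s-t)), and sums of them are collapsed using the identity that for every m > 1 the m distinct m-th roots of unity sum to 0, e.g. 1 + exp(2*I*pi/3) + exp(-2*I*pi/3) = 0.)
Dividing by |G| = 7 gives 0/7 = 0, matching the row-orthogonality relation <chi_0, chi_3> = [chi_0 = chi_3].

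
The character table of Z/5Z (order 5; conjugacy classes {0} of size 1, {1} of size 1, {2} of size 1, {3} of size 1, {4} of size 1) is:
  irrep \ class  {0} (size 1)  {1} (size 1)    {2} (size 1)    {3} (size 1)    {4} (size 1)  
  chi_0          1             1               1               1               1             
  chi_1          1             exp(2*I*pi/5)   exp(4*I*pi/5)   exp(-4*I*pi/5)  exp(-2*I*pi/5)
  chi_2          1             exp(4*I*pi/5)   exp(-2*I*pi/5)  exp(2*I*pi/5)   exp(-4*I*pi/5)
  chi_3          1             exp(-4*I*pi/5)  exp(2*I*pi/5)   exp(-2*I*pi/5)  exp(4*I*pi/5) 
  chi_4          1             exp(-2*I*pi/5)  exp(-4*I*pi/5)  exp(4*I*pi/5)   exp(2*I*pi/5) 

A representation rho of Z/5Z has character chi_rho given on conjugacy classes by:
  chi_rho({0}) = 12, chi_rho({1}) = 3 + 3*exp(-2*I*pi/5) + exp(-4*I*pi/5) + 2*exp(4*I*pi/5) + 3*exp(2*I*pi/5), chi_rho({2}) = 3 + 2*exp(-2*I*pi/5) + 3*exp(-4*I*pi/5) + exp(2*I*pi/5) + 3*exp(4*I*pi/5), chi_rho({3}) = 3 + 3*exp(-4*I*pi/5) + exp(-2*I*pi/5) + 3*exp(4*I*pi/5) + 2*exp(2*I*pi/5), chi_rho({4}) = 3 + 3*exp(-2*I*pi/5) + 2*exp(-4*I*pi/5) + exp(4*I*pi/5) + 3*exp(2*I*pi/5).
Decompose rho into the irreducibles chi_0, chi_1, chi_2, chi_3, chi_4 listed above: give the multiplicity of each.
Multiplicities: chi_0: 3, chi_1: 3, chi_2: 2, chi_3: 1, chi_4: 3.

Why: Use <chi_rho, chi> = (1/|G|) sum_C |C| * chi_rho(C) * conj(chi(C)) with |G| = 5 for each irreducible chi in the table:
  <chi_rho, chi_0> = (1/5)[1*(12)*conj(1) + 1*(3 + 3*exp(-2*I*pi/5) + exp(-4*I*pi/5) + 2*exp(4*I*pi/5) + 3*exp(2*I*pi/5))*conj(1) + 1*(3 + 2*exp(-2*I*pi/5) + 3*exp(-4*I*pi/5) + exp(2*I*pi/5) + 3*exp(4*I*pi/5))*conj(1) + 1*(3 + 3*exp(-4*I*pi/5) + exp(-2*I*pi/5) + 3*exp(4*I*pi/5) + 2*exp(2*I*pi/5))*conj(1) + 1*(3 + 3*exp(-2*I*pi/5) + 2*exp(-4*I*pi/5) + exp(4*I*pi/5) + 3*exp(2*I*pi/5))*conj(1)]
      = (1/5)[(12) + (3 + 3*exp(-2*I*pi/5) + exp(-4*I*pi/5) + 2*exp(4*I*pi/5) + 3*exp(2*I*pi/5)) + (3 + 2*exp(-2*I*pi/5) + 3*exp(-4*I*pi/5) + exp(2*I*pi/5) + 3*exp(4*I*pi/5)) + (3 + 3*exp(-4*I*pi/5) + exp(-2*I*pi/5) + 3*exp(4*I*pi/5) + 2*exp(2*I*pi/5)) + (3 + 3*exp(-2*I*pi/5) + 2*exp(-4*I*pi/5) + exp(4*I*pi/5) + 3*exp(2*I*pi/5))] = 15/5 = 3
  <chi_rho, chi_1> = (1/5)[1*(12)*conj(1) + 1*(3 + 3*exp(-2*I*pi/5) + exp(-4*I*pi/5) + 2*exp(4*I*pi/5) + 3*exp(2*I*pi/5))*conj(exp(2*I*pi/5)) + 1*(3 + 2*exp(-2*I*pi/5) + 3*exp(-4*I*pi/5) + exp(2*I*pi/5) + 3*exp(4*I*pi/5))*conj(exp(4*I*pi/5)) + 1*(3 + 3*exp(-4*I*pi/5) + exp(-2*I*pi/5) + 3*exp(4*I*pi/5) + 2*exp(2*I*pi/5))*conj(exp(-4*I*pi/5)) + 1*(3 + 3*exp(-2*I*pi/5) + 2*exp(-4*I*pi/5) + exp(4*I*pi/5) + 3*exp(2*I*pi/5))*conj(exp(-2*I*pi/5))]
      = (1/5)[(12) + (3 + 3*exp(-2*I*pi/5) + 3*exp(-4*I*pi/5) + exp(4*I*pi/5) + 2*exp(2*I*pi/5)) + (3 + 3*exp(-4*I*pi/5) + exp(-2*I*pi/5) + 2*exp(4*I*pi/5) + 3*exp(2*I*pi/5)) + (3 + 3*exp(-2*I*pi/5) + 2*exp(-4*I*pi/5) + exp(2*I*pi/5) + 3*exp(4*I*pi/5)) + (3 + 2*exp(-2*I*pi/5) + exp(-4*I*pi/5) + 3*exp(4*I*pi/5) + 3*exp(2*I*pi/5))] = 15/5 = 3
  <chi_rho, chi_2> = (1/5)[1*(12)*conj(1) + 1*(3 + 3*exp(-2*I*pi/5) + exp(-4*I*pi/5) + 2*exp(4*I*pi/5) + 3*exp(2*I*pi/5))*conj(exp(4*I*pi/5)) + 1*(3 + 2*exp(-2*I*pi/5) + 3*exp(-4*I*pi/5) + exp(2*I*pi/5) + 3*exp(4*I*pi/5))*conj(exp(-2*I*pi/5)) + 1*(3 + 3*exp(-4*I*pi/5) + exp(-2*I*pi/5) + 3*exp(4*I*pi/5) + 2*exp(2*I*pi/5))*conj(exp(2*I*pi/5)) + 1*(3 + 3*exp(-2*I*pi/5) + 2*exp(-4*I*pi/5) + exp(4*I*pi/5) + 3*exp(2*I*pi/5))*conj(exp(-4*I*pi/5))]
      = (1/5)[(12) + (2 + 3*exp(-2*I*pi/5) + 3*exp(-4*I*pi/5) + exp(2*I*pi/5) + 3*exp(4*I*pi/5)) + (2 + 3*exp(-2*I*pi/5) + 3*exp(-4*I*pi/5) + exp(4*I*pi/5) + 3*exp(2*I*pi/5)) + (2 + 3*exp(-2*I*pi/5) + exp(-4*I*pi/5) + 3*exp(4*I*pi/5) + 3*exp(2*I*pi/5)) + (2 + 3*exp(-4*I*pi/5) + exp(-2*I*pi/5) + 3*exp(4*I*pi/5) + 3*exp(2*I*pi/5))] = 10/5 = 2
  <chi_rho, chi_3> = (1/5)[1*(12)*conj(1) + 1*(3 + 3*exp(-2*I*pi/5) + exp(-4*I*pi/5) + 2*exp(4*I*pi/5) + 3*exp(2*I*pi/5))*conj(exp(-4*I*pi/5)) + 1*(3 + 2*exp(-2*I*pi/5) + 3*exp(-4*I*pi/5) + exp(2*I*pi/5) + 3*exp(4*I*pi/5))*conj(exp(2*I*pi/5)) + 1*(3 + 3*exp(-4*I*pi/5) + exp(-2*I*pi/5) + 3*exp(4*I*pi/5) + 2*exp(2*I*pi/5))*conj(exp(-2*I*pi/5)) + 1*(3 + 3*exp(-2*I*pi/5) + 2*exp(-4*I*pi/5) + exp(4*I*pi/5) + 3*exp(2*I*pi/5))*conj(exp(4*I*pi/5))]
      = (1/5)[(12) + (1 + 2*exp(-2*I*pi/5) + 3*exp(-4*I*pi/5) + 3*exp(4*I*pi/5) + 3*exp(2*I*pi/5)) + (1 + 3*exp(-2*I*pi/5) + 2*exp(-4*I*pi/5) + 3*exp(4*I*pi/5) + 3*exp(2*I*pi/5)) + (1 + 3*exp(-2*I*pi/5) + 3*exp(-4*I*pi/5) + 2*exp(4*I*pi/5) + 3*exp(2*I*pi/5)) + (1 + 3*exp(-2*I*pi/5) + 3*exp(-4*I*pi/5) + 3*exp(4*I*pi/5) + 2*exp(2*I*pi/5))] = 5/5 = 1
  <chi_rho, chi_4> = (1/5)[1*(12)*conj(1) + 1*(3 + 3*exp(-2*I*pi/5) + exp(-4*I*pi/5) + 2*exp(4*I*pi/5) + 3*exp(2*I*pi/5))*conj(exp(-2*I*pi/5)) + 1*(3 + 2*exp(-2*I*pi/5) + 3*exp(-4*I*pi/5) + exp(2*I*pi/5) + 3*exp(4*I*pi/5))*conj(exp(-4*I*pi/5)) + 1*(3 + 3*exp(-4*I*pi/5) + exp(-2*I*pi/5) + 3*exp(4*I*pi/5) + 2*exp(2*I*pi/5))*conj(exp(4*I*pi/5)) + 1*(3 + 3*exp(-2*I*pi/5) + 2*exp(-4*I*pi/5) + exp(4*I*pi/5) + 3*exp(2*I*pi/5))*conj(exp(2*I*pi/5))]
      = (1/5)[(12) + (3 + 2*exp(-4*I*pi/5) + exp(-2*I*pi/5) + 3*exp(4*I*pi/5) + 3*exp(2*I*pi/5)) + (3 + 3*exp(-2*I*pi/5) + exp(-4*I*pi/5) + 3*exp(4*I*pi/5) + 2*exp(2*I*pi/5)) + (3 + 2*exp(-2*I*pi/5) + 3*exp(-4*I*pi/5) + exp(4*I*pi/5) + 3*exp(2*I*pi/5)) + (3 + 3*exp(-2*I*pi/5) + 3*exp(-4*I*pi/5) + exp(2*I*pi/5) + 2*exp(4*I*pi/5))] = 15/5 = 3
(Exp terms are combined using exp(i*s)*conj(exp(i*t)) = exp(i*(s-t)), and sums of them are collapsed using the identity that for every m > 1 the m distinct m-th roots of unity sum to 0, e.g. 1 + exp(2*I*pi/3) + exp(-2*I*pi/3) = 0.)
Dimension check: dim(rho) = sum (mult * dim) = 3*1 + 3*1 + 2*1 + 1*1 + 3*1 = 12 = chi_rho(e) = 12.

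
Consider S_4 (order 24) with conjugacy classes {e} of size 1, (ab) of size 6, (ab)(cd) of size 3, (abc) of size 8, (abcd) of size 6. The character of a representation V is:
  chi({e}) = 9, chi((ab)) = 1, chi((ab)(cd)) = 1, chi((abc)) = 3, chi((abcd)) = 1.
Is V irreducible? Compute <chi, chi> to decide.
Not irreducible (reducible): <chi, chi> = 7 > 1.

Details: <chi, chi> = (1/|G|) sum_C |C| * |chi(C)|^2 = (1/24)[1*|9|^2 + 6*|1|^2 + 3*|1|^2 + 8*|3|^2 + 6*|1|^2]
  = (1/24)[(81) + (6) + (3) + (72) + (6)] = 168/24 = 7.
A character is irreducible iff <chi, chi> = 1, so this representation is reducible.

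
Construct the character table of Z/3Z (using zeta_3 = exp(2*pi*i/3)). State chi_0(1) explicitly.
Character table of Z/3Z (irreps indexed chi_0,...,chi_2 with chi_k(m) = zeta_3^(k*m), zeta_3 = exp(2*pi*i/3)):
  irrep \ class  {0} (size 1)  {1} (size 1)    {2} (size 1)  
  chi_0          1             1               1             
  chi_1          1             exp(2*I*pi/3)   exp(-2*I*pi/3)
  chi_2          1             exp(-2*I*pi/3)  exp(2*I*pi/3) 

Spot check: chi_0(1) = zeta_3^(0*1) = zeta_3^0 = 1.

Solution. Z/3Z is abelian, so all 3 irreducible complex representations are 1-dimensional. They are given by chi_k(m) = zeta_3^(k*m) for k = 0,...,2. Row orthogonality: sum_m chi_k(m) conj(chi_l(m)) = 3 * [k = l].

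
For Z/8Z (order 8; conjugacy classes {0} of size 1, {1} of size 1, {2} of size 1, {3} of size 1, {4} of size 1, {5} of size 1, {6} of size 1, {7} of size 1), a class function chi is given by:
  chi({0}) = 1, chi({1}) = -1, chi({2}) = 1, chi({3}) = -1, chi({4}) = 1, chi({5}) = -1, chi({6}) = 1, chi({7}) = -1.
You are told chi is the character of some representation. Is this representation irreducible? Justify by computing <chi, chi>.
Irreducible: <chi, chi> = 1.

Reasoning: <chi, chi> = (1/|G|) sum_C |C| * |chi(C)|^2 = (1/8)[1*|1|^2 + 1*|-1|^2 + 1*|1|^2 + 1*|-1|^2 + 1*|1|^2 + 1*|-1|^2 + 1*|1|^2 + 1*|-1|^2]
  = (1/8)[(1) + (1) + (1) + (1) + (1) + (1) + (1) + (1)] = 8/8 = 1.
(Exp terms are combined using exp(i*s)*conj(exp(i*t)) = exp(i*(s-t)), and sums of them are collapsed using the identity that for every m > 1 the m distinct m-th roots of unity sum to 0, e.g. 1 + exp(2*I*pi/3) + exp(-2*I*pi/3) = 0.)
A character is irreducible iff <chi, chi> = 1, so this representation is irreducible.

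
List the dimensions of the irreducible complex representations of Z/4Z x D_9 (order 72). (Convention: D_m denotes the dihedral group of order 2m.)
Dimensions: 1, 1, 1, 1, 1, 1, 1, 1, 2, 2, 2, 2, 2, 2, 2, 2, 2, 2, 2, 2, 2, 2, 2, 2

Explanation: There are 24 irreducibles (= number of conjugacy classes). Their dimensions d_i satisfy sum d_i^2 = |G| = 72: 1 + 1 + 1 + 1 + 1 + 1 + 1 + 1 + 4 + 4 + 4 + 4 + 4 + 4 + 4 + 4 + 4 + 4 + 4 + 4 + 4 + 4 + 4 + 4 = 72. (For the product with Z/4Z: each of the 4 1-dim characters of Z/4Z tensors with each irrep of D_9, giving 4 copies of each D_9-dimension.)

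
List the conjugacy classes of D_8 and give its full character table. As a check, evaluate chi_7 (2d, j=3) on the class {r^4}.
Conjugacy classes: {e} of size 1, {r^4} of size 1, {r^1, r^7} of size 2, {r^2, r^6} of size 2, {r^3, r^5} of size 2, {s, sr^2, ...} of size 4, {sr, sr^3, ...} of size 4.
Character table:
  irrep \ class              {e} (size 1)  {r^4} (size 1)  {r^1, r^7} (size 2)  {r^2, r^6} (size 2)  {r^3, r^5} (size 2)  {s, sr^2, ...} (size 4)  {sr, sr^3, ...} (size 4)
  chi_1 (triv)               1             1               1                    1                    1                    1                        1                       
  chi_2 (sign: r->1, s->-1)  1             1               1                    1                    1                    -1                       -1                      
  chi_3 (r->-1, s->1)        1             1               -1                   1                    -1                   1                        -1                      
  chi_4 (r->-1, s->-1)       1             1               -1                   1                    -1                   -1                       1                       
  chi_5 (2d, j=1)            2             -2              sqrt(2)              0                    -sqrt(2)             0                        0                       
  chi_6 (2d, j=2)            2             2               0                    -2                   0                    0                        0                       
  chi_7 (2d, j=3)            2             -2              -sqrt(2)             0                    sqrt(2)              0                        0                       

Spot check: chi_7 (2d, j=3) on {r^4} = -2.

Details: D_8 has order 2*8 = 16 with 7 conjugacy classes, hence 7 irreducibles. Sum of squared dims 1 + 1 + 1 + 1 + 4 + 4 + 4 = 16 = |G|. Linear characters come from the abelianisation; the 2-dimensional irreps have character r^k -> 2*cos(2*pi*j*k/8), reflections -> 0.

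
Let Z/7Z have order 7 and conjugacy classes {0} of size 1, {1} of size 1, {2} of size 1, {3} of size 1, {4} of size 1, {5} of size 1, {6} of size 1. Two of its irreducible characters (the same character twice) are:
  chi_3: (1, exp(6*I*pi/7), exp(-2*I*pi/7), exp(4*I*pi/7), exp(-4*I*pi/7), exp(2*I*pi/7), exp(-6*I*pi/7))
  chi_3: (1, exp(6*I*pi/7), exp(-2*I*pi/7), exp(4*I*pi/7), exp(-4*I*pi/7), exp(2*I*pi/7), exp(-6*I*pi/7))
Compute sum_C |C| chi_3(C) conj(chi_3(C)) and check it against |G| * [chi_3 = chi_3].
Sum = 7 = |G| = 7; so <chi_3, chi_3> = 1 (norm-1 confirms irreducibility).

Reasoning: Compute term by term over conjugacy classes (|C| * chi_3(C) * conj(chi_3(C))):
  1*(1)*conj(1) + 1*(exp(6*I*pi/7))*conj(exp(6*I*pi/7)) + 1*(exp(-2*I*pi/7))*conj(exp(-2*I*pi/7)) + 1*(exp(4*I*pi/7))*conj(exp(4*I*pi/7)) + 1*(exp(-4*I*pi/7))*conj(exp(-4*I*pi/7)) + 1*(exp(2*I*pi/7))*conj(exp(2*I*pi/7)) + 1*(exp(-6*I*pi/7))*conj(exp(-6*I*pi/7))
  = (1) + (1) + (1) + (1) + (1) + (1) + (1)
  = 7.
(Exp terms are combined using exp(i*s)*conj(exp(i*t)) = exp(i*(s-t)), and sums of them are collapsed using the identity that for every m > 1 the m distinct m-th roots of unity sum to 0, e.g. 1 + exp(2*I*pi/3) + exp(-2*I*pi/3) = 0.)
Dividing by |G| = 7 gives 7/7 = 1, matching the row-orthogonality relation <chi_3, chi_3> = [chi_3 = chi_3].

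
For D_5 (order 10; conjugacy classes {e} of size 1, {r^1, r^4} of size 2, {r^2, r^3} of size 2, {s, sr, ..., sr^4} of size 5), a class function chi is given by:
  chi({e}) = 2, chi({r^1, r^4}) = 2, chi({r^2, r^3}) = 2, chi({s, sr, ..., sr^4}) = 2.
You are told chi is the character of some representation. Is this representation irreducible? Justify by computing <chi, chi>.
Not irreducible (reducible): <chi, chi> = 4 > 1.

Details: <chi, chi> = (1/|G|) sum_C |C| * |chi(C)|^2 = (1/10)[1*|2|^2 + 2*|2|^2 + 2*|2|^2 + 5*|2|^2]
  = (1/10)[(4) + (8) + (8) + (20)] = 40/10 = 4.
A character is irreducible iff <chi, chi> = 1, so this representation is reducible.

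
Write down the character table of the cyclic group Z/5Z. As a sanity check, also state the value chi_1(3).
Character table of Z/5Z (irreps indexed chi_0,...,chi_4 with chi_k(m) = zeta_5^(k*m), zeta_5 = exp(2*pi*i/5)):
  irrep \ class  {0} (size 1)  {1} (size 1)    {2} (size 1)    {3} (size 1)    {4} (size 1)  
  chi_0          1             1               1               1               1             
  chi_1          1             exp(2*I*pi/5)   exp(4*I*pi/5)   exp(-4*I*pi/5)  exp(-2*I*pi/5)
  chi_2          1             exp(4*I*pi/5)   exp(-2*I*pi/5)  exp(2*I*pi/5)   exp(-4*I*pi/5)
  chi_3          1             exp(-4*I*pi/5)  exp(2*I*pi/5)   exp(-2*I*pi/5)  exp(4*I*pi/5) 
  chi_4          1             exp(-2*I*pi/5)  exp(-4*I*pi/5)  exp(4*I*pi/5)   exp(2*I*pi/5) 

Spot check: chi_1(3) = zeta_5^(1*3) = zeta_5^3 = exp(-4*I*pi/5).

Reasoning: Z/5Z is abelian, so all 5 irreducible complex representations are 1-dimensional. They are given by chi_k(m) = zeta_5^(k*m) for k = 0,...,4. Row orthogonality: sum_m chi_k(m) conj(chi_l(m)) = 5 * [k = l].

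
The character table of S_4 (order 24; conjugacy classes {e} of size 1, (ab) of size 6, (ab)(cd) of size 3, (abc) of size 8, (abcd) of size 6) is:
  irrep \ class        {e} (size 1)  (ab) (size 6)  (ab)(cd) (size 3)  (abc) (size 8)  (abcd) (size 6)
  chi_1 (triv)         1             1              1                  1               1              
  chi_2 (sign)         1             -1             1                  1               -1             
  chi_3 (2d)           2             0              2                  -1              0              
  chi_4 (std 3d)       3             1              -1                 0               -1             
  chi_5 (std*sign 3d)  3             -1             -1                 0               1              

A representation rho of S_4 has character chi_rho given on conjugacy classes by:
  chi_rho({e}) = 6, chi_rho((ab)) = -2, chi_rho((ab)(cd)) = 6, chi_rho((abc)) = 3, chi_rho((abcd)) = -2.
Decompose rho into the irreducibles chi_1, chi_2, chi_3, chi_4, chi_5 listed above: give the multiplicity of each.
Multiplicities: chi_1: 1, chi_2: 3, chi_3: 1, chi_4: 0, chi_5: 0.

Justification: Use <chi_rho, chi> = (1/|G|) sum_C |C| * chi_rho(C) * conj(chi(C)) with |G| = 24 for each irreducible chi in the table:
  <chi_rho, chi_1> = (1/24)[1*(6)*conj(1) + 6*(-2)*conj(1) + 3*(6)*conj(1) + 8*(3)*conj(1) + 6*(-2)*conj(1)]
      = (1/24)[(6) + (-12) + (18) + (24) + (-12)] = 24/24 = 1
  <chi_rho, chi_2> = (1/24)[1*(6)*conj(1) + 6*(-2)*conj(-1) + 3*(6)*conj(1) + 8*(3)*conj(1) + 6*(-2)*conj(-1)]
      = (1/24)[(6) + (12) + (18) + (24) + (12)] = 72/24 = 3
  <chi_rho, chi_3> = (1/24)[1*(6)*conj(2) + 6*(-2)*conj(0) + 3*(6)*conj(2) + 8*(3)*conj(-1) + 6*(-2)*conj(0)]
      = (1/24)[(12) + (0) + (36) + (-24) + (0)] = 24/24 = 1
  <chi_rho, chi_4> = (1/24)[1*(6)*conj(3) + 6*(-2)*conj(1) + 3*(6)*conj(-1) + 8*(3)*conj(0) + 6*(-2)*conj(-1)]
      = (1/24)[(18) + (-12) + (-18) + (0) + (12)] = 0/24 = 0
  <chi_rho, chi_5> = (1/24)[1*(6)*conj(3) + 6*(-2)*conj(-1) + 3*(6)*conj(-1) + 8*(3)*conj(0) + 6*(-2)*conj(1)]
      = (1/24)[(18) + (12) + (-18) + (0) + (-12)] = 0/24 = 0
Dimension check: dim(rho) = sum (mult * dim) = 1*1 + 3*1 + 1*2 + 0*3 + 0*3 = 6 = chi_rho(e) = 6.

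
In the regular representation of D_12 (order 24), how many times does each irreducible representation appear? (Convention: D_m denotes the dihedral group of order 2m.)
Each irreducible V_i of dimension d_i appears with multiplicity d_i, i.e. rho_reg = (direct sum over all irreducibles V_i) d_i V_i. The irreducible dimensions for D_12 are 1, 1, 1, 1, 2, 2, 2, 2, 2: 4 irreducibles of dimension 1, each with multiplicity 1; 5 irreducibles of dimension 2, each with multiplicity 2. Total dimension 4*1*1 + 5*2*2 = 24 = |G|.

Why: General theorem: in the regular representation of a finite group G, each irreducible appears with multiplicity equal to its dimension. Check: dim(rho_reg) = sum d_i^2 = 1 + 1 + 1 + 1 + 4 + 4 + 4 + 4 + 4 = 24 = |G|.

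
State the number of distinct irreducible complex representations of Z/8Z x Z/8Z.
64

The number of irreducible complex representations of a finite group equals its number of conjugacy classes. Z/8Z x Z/8Z is abelian of order 64, so every element is its own conjugacy class: 64 classes, so Z/8Z x Z/8Z (order 64) has exactly 64 irreducible complex representations.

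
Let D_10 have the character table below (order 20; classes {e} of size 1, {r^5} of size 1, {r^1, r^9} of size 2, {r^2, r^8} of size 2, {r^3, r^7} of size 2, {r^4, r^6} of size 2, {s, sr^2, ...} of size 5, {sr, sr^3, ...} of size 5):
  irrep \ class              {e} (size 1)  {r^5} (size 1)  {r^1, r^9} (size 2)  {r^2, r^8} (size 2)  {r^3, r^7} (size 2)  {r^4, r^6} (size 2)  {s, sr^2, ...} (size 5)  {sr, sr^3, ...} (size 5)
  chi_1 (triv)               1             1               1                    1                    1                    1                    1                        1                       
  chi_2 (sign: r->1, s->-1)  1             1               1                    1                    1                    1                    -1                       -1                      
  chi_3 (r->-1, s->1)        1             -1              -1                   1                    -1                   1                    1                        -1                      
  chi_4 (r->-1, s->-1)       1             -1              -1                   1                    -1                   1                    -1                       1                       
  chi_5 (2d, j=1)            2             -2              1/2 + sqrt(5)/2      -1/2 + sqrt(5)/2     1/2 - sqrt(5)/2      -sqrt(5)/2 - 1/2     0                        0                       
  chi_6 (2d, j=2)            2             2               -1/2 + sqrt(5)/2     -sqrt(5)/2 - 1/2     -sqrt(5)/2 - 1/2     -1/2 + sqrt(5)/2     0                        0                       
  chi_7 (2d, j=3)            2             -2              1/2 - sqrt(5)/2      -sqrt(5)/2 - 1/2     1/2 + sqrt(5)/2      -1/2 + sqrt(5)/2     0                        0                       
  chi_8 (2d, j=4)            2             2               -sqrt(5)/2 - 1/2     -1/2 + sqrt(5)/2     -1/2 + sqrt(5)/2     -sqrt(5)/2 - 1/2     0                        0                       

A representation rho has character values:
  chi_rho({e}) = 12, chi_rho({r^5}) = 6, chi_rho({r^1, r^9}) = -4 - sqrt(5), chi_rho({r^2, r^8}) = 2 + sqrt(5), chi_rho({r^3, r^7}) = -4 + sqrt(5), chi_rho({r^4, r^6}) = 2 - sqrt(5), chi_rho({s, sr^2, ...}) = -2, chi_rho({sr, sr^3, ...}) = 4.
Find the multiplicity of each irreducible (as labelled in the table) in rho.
Multiplicities: chi_1: 1, chi_2: 0, chi_3: 0, chi_4: 3, chi_5: 0, chi_6: 1, chi_7: 0, chi_8: 3.

Derivation: Use <chi_rho, chi> = (1/|G|) sum_C |C| * chi_rho(C) * conj(chi(C)) with |G| = 20 for each irreducible chi in the table:
  <chi_rho, chi_1> = (1/20)[1*(12)*conj(1) + 1*(6)*conj(1) + 2*(-4 - sqrt(5))*conj(1) + 2*(2 + sqrt(5))*conj(1) + 2*(-4 + sqrt(5))*conj(1) + 2*(2 - sqrt(5))*conj(1) + 5*(-2)*conj(1) + 5*(4)*conj(1)]
      = (1/20)[(12) + (6) + (-8 - 2*sqrt(5)) + (4 + 2*sqrt(5)) + (-8 + 2*sqrt(5)) + (4 - 2*sqrt(5)) + (-10) + (20)] = 20/20 = 1
  <chi_rho, chi_2> = (1/20)[1*(12)*conj(1) + 1*(6)*conj(1) + 2*(-4 - sqrt(5))*conj(1) + 2*(2 + sqrt(5))*conj(1) + 2*(-4 + sqrt(5))*conj(1) + 2*(2 - sqrt(5))*conj(1) + 5*(-2)*conj(-1) + 5*(4)*conj(-1)]
      = (1/20)[(12) + (6) + (-8 - 2*sqrt(5)) + (4 + 2*sqrt(5)) + (-8 + 2*sqrt(5)) + (4 - 2*sqrt(5)) + (10) + (-20)] = 0/20 = 0
  <chi_rho, chi_3> = (1/20)[1*(12)*conj(1) + 1*(6)*conj(-1) + 2*(-4 - sqrt(5))*conj(-1) + 2*(2 + sqrt(5))*conj(1) + 2*(-4 + sqrt(5))*conj(-1) + 2*(2 - sqrt(5))*conj(1) + 5*(-2)*conj(1) + 5*(4)*conj(-1)]
      = (1/20)[(12) + (-6) + (2*sqrt(5) + 8) + (4 + 2*sqrt(5)) + (8 - 2*sqrt(5)) + (4 - 2*sqrt(5)) + (-10) + (-20)] = 0/20 = 0
  <chi_rho, chi_4> = (1/20)[1*(12)*conj(1) + 1*(6)*conj(-1) + 2*(-4 - sqrt(5))*conj(-1) + 2*(2 + sqrt(5))*conj(1) + 2*(-4 + sqrt(5))*conj(-1) + 2*(2 - sqrt(5))*conj(1) + 5*(-2)*conj(-1) + 5*(4)*conj(1)]
      = (1/20)[(12) + (-6) + (2*sqrt(5) + 8) + (4 + 2*sqrt(5)) + (8 - 2*sqrt(5)) + (4 - 2*sqrt(5)) + (10) + (20)] = 60/20 = 3
  <chi_rho, chi_5> = (1/20)[1*(12)*conj(2) + 1*(6)*conj(-2) + 2*(-4 - sqrt(5))*conj(1/2 + sqrt(5)/2) + 2*(2 + sqrt(5))*conj(-1/2 + sqrt(5)/2) + 2*(-4 + sqrt(5))*conj(1/2 - sqrt(5)/2) + 2*(2 - sqrt(5))*conj(-sqrt(5)/2 - 1/2) + 5*(-2)*conj(0) + 5*(4)*conj(0)]
      = (1/20)[(24) + (-12) + (-5*sqrt(5) - 9) + (sqrt(5) + 3) + (-9 + 5*sqrt(5)) + (3 - sqrt(5)) + (0) + (0)] = 0/20 = 0
  <chi_rho, chi_6> = (1/20)[1*(12)*conj(2) + 1*(6)*conj(2) + 2*(-4 - sqrt(5))*conj(-1/2 + sqrt(5)/2) + 2*(2 + sqrt(5))*conj(-sqrt(5)/2 - 1/2) + 2*(-4 + sqrt(5))*conj(-sqrt(5)/2 - 1/2) + 2*(2 - sqrt(5))*conj(-1/2 + sqrt(5)/2) + 5*(-2)*conj(0) + 5*(4)*conj(0)]
      = (1/20)[(24) + (12) + (-3*sqrt(5) - 1) + (-7 - 3*sqrt(5)) + (-1 + 3*sqrt(5)) + (-7 + 3*sqrt(5)) + (0) + (0)] = 20/20 = 1
  <chi_rho, chi_7> = (1/20)[1*(12)*conj(2) + 1*(6)*conj(-2) + 2*(-4 - sqrt(5))*conj(1/2 - sqrt(5)/2) + 2*(2 + sqrt(5))*conj(-sqrt(5)/2 - 1/2) + 2*(-4 + sqrt(5))*conj(1/2 + sqrt(5)/2) + 2*(2 - sqrt(5))*conj(-1/2 + sqrt(5)/2) + 5*(-2)*conj(0) + 5*(4)*conj(0)]
      = (1/20)[(24) + (-12) + (1 + 3*sqrt(5)) + (-7 - 3*sqrt(5)) + (1 - 3*sqrt(5)) + (-7 + 3*sqrt(5)) + (0) + (0)] = 0/20 = 0
  <chi_rho, chi_8> = (1/20)[1*(12)*conj(2) + 1*(6)*conj(2) + 2*(-4 - sqrt(5))*conj(-sqrt(5)/2 - 1/2) + 2*(2 + sqrt(5))*conj(-1/2 + sqrt(5)/2) + 2*(-4 + sqrt(5))*conj(-1/2 + sqrt(5)/2) + 2*(2 - sqrt(5))*conj(-sqrt(5)/2 - 1/2) + 5*(-2)*conj(0) + 5*(4)*conj(0)]
      = (1/20)[(24) + (12) + (9 + 5*sqrt(5)) + (sqrt(5) + 3) + (9 - 5*sqrt(5)) + (3 - sqrt(5)) + (0) + (0)] = 60/20 = 3
Dimension check: dim(rho) = sum (mult * dim) = 1*1 + 0*1 + 0*1 + 3*1 + 0*2 + 1*2 + 0*2 + 3*2 = 12 = chi_rho(e) = 12.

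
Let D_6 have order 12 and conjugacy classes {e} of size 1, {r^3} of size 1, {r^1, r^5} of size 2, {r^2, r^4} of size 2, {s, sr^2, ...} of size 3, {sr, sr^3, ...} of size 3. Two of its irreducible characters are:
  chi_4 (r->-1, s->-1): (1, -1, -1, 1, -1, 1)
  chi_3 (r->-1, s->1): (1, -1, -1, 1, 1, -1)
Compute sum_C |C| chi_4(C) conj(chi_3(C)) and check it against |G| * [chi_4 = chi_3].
Sum = 0; so <chi_4, chi_3> = 0 (distinct irreducibles are orthogonal).

Solution. Compute term by term over conjugacy classes (|C| * chi_4(C) * conj(chi_3(C))):
  1*(1)*conj(1) + 1*(-1)*conj(-1) + 2*(-1)*conj(-1) + 2*(1)*conj(1) + 3*(-1)*conj(1) + 3*(1)*conj(-1)
  = (1) + (1) + (2) + (2) + (-3) + (-3)
  = 0.
Dividing by |G| = 12 gives 0/12 = 0, matching the row-orthogonality relation <chi_4, chi_3> = [chi_4 = chi_3].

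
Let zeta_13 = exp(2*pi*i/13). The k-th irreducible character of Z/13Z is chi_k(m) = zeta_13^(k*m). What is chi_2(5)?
chi_2(5) = zeta_13^10 = exp(-6*I*pi/13)

Reasoning: chi_2(5) = zeta_13^(2*5) = zeta_13^10. Since zeta_13^13 = 1, this equals zeta_13^10 = exp(2*pi*i*10/13) = exp(-6*I*pi/13).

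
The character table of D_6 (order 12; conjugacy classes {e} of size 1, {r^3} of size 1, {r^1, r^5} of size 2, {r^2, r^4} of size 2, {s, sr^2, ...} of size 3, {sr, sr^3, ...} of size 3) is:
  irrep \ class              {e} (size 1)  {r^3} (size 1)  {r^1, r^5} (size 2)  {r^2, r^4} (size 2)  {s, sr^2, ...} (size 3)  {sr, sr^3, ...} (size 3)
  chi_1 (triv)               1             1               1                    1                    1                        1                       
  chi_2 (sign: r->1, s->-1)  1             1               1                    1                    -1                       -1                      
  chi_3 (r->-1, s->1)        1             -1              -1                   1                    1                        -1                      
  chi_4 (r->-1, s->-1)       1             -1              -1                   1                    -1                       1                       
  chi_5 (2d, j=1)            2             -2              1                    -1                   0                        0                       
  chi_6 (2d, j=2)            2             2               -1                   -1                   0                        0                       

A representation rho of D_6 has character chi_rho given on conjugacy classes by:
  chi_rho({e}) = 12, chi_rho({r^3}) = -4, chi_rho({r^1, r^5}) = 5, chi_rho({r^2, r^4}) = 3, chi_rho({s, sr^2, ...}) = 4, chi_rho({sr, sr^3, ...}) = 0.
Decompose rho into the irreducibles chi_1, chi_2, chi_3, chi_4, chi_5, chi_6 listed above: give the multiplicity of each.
Multiplicities: chi_1: 3, chi_2: 1, chi_3: 2, chi_4: 0, chi_5: 3, chi_6: 0.

Explanation: Use <chi_rho, chi> = (1/|G|) sum_C |C| * chi_rho(C) * conj(chi(C)) with |G| = 12 for each irreducible chi in the table:
  <chi_rho, chi_1> = (1/12)[1*(12)*conj(1) + 1*(-4)*conj(1) + 2*(5)*conj(1) + 2*(3)*conj(1) + 3*(4)*conj(1) + 3*(0)*conj(1)]
      = (1/12)[(12) + (-4) + (10) + (6) + (12) + (0)] = 36/12 = 3
  <chi_rho, chi_2> = (1/12)[1*(12)*conj(1) + 1*(-4)*conj(1) + 2*(5)*conj(1) + 2*(3)*conj(1) + 3*(4)*conj(-1) + 3*(0)*conj(-1)]
      = (1/12)[(12) + (-4) + (10) + (6) + (-12) + (0)] = 12/12 = 1
  <chi_rho, chi_3> = (1/12)[1*(12)*conj(1) + 1*(-4)*conj(-1) + 2*(5)*conj(-1) + 2*(3)*conj(1) + 3*(4)*conj(1) + 3*(0)*conj(-1)]
      = (1/12)[(12) + (4) + (-10) + (6) + (12) + (0)] = 24/12 = 2
  <chi_rho, chi_4> = (1/12)[1*(12)*conj(1) + 1*(-4)*conj(-1) + 2*(5)*conj(-1) + 2*(3)*conj(1) + 3*(4)*conj(-1) + 3*(0)*conj(1)]
      = (1/12)[(12) + (4) + (-10) + (6) + (-12) + (0)] = 0/12 = 0
  <chi_rho, chi_5> = (1/12)[1*(12)*conj(2) + 1*(-4)*conj(-2) + 2*(5)*conj(1) + 2*(3)*conj(-1) + 3*(4)*conj(0) + 3*(0)*conj(0)]
      = (1/12)[(24) + (8) + (10) + (-6) + (0) + (0)] = 36/12 = 3
  <chi_rho, chi_6> = (1/12)[1*(12)*conj(2) + 1*(-4)*conj(2) + 2*(5)*conj(-1) + 2*(3)*conj(-1) + 3*(4)*conj(0) + 3*(0)*conj(0)]
      = (1/12)[(24) + (-8) + (-10) + (-6) + (0) + (0)] = 0/12 = 0
Dimension check: dim(rho) = sum (mult * dim) = 3*1 + 1*1 + 2*1 + 0*1 + 3*2 + 0*2 = 12 = chi_rho(e) = 12.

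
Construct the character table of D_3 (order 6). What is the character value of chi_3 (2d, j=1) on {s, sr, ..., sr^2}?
Conjugacy classes: {e} of size 1, {r^1, r^2} of size 2, {s, sr, ..., sr^2} of size 3.
Character table:
  irrep \ class              {e} (size 1)  {r^1, r^2} (size 2)  {s, sr, ..., sr^2} (size 3)
  chi_1 (triv)               1             1                    1                          
  chi_2 (sign: r->1, s->-1)  1             1                    -1                         
  chi_3 (2d, j=1)            2             -1                   0                          

Spot check: chi_3 (2d, j=1) on {s, sr, ..., sr^2} = 0.

D_3 has order 2*3 = 6 with 3 conjugacy classes, hence 3 irreducibles. Sum of squared dims 1 + 1 + 4 = 6 = |G|. Linear characters come from the abelianisation; the 2-dimensional irreps have character r^k -> 2*cos(2*pi*j*k/3), reflections -> 0.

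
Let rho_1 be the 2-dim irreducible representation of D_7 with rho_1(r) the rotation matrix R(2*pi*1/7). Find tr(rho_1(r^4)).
chi_{rho_1}(r^4) = 2*cos(2*pi*1*4/7) = -2*cos(pi/7)

Derivation: rho_1(r^4) is rotation by angle 2*pi*1*4/7, whose trace is 2*cos(2*pi*1*4/7) = -2*cos(pi/7).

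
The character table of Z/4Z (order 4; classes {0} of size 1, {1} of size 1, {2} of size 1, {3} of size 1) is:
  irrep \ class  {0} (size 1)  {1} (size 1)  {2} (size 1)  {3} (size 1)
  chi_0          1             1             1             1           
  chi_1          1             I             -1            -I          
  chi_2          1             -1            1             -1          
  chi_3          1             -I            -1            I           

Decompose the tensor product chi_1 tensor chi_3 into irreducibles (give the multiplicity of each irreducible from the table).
chi_1 tensor chi_3 = chi_0 (all other irreducibles have multiplicity 0).

Proof sketch: The character of a tensor product is the pointwise product (chi_1 * chi_3)(C) = chi_1(C) * chi_3(C):
  {0}: (1)*(1), {1}: (I)*(-I), {2}: (-1)*(-1), {3}: (-I)*(I)
so (chi_1 * chi_3) takes values
  {0} -> 1, {1} -> 1, {2} -> 1, {3} -> 1.
Now take the inner product of this character with each irreducible chi from the table, <chi_1*chi_3, chi> = (1/4) sum_C |C| (chi_1*chi_3)(C) conj(chi(C)):
  <chi_1*chi_3, chi_0> = (1/4)[1*(1)*conj(1) + 1*(1)*conj(1) + 1*(1)*conj(1) + 1*(1)*conj(1)]
      = (1/4)[(1) + (1) + (1) + (1)] = 4/4 = 1
  <chi_1*chi_3, chi_1> = (1/4)[1*(1)*conj(1) + 1*(1)*conj(I) + 1*(1)*conj(-1) + 1*(1)*conj(-I)]
      = (1/4)[(1) + (-I) + (-1) + (I)] = 0/4 = 0
  <chi_1*chi_3, chi_2> = (1/4)[1*(1)*conj(1) + 1*(1)*conj(-1) + 1*(1)*conj(1) + 1*(1)*conj(-1)]
      = (1/4)[(1) + (-1) + (1) + (-1)] = 0/4 = 0
  <chi_1*chi_3, chi_3> = (1/4)[1*(1)*conj(1) + 1*(1)*conj(-I) + 1*(1)*conj(-1) + 1*(1)*conj(I)]
      = (1/4)[(1) + (I) + (-1) + (-I)] = 0/4 = 0
(Exp terms are combined using exp(i*s)*conj(exp(i*t)) = exp(i*(s-t)), and sums of them are collapsed using the identity that for every m > 1 the m distinct m-th roots of unity sum to 0, e.g. 1 + exp(2*I*pi/3) + exp(-2*I*pi/3) = 0.)
Hence the multiplicities are chi_0: 1. Dimension check: dim(chi_1)*dim(chi_3) = 1*1 = 1 and sum (mult * dim) = 1*1 = 1.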